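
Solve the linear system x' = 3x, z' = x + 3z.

Coefficient matrix A = [[3, 0], [1, 3]].
Characteristic polynomial det(A - λI) = λ^2 - 6λ + 9 = 0.
Single eigenvalue λ = 3 with algebraic multiplicity 2.
Eigenvector v = (0,1); generalized eigenvector w with (A-λI)w=v is (1,2).
General solution: e^(3t)[C_1·v + C_2·(t·v + w)].

x(t) = C_2e^(3t), z(t) = C_1e^(3t) + C_2te^(3t) + 2C_2e^(3t)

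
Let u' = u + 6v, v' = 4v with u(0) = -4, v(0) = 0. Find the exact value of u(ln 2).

-8

A = [[1,6],[0,4]]; eigenvalues λ = 1, 4.
Eigenvectors: (-1,0) for λ=1, (-2,-1) for λ=4.
From the initial condition, c_1 = 4, c_2 = 0.
u(ln 2) = (4)(2^1)(-1) + (0)(2^4)(-2) = -8.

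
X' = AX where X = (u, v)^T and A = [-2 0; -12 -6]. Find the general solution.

Coefficient matrix A = [[-2, 0], [-12, -6]].
Characteristic polynomial det(A - λI) = λ^2 + 8λ + 12 = 0.
Eigenvalues λ = -6, -2.
For λ=-6: (A-λI) row 1 is [4, 0], so an eigenvector is (0, -1).
For λ=-2: (A-λI) row 2 is [-12, -4], so an eigenvector is (-1, 3).
General solution: C_1e^(-6t)(0,-1) + C_2e^(-2t)(-1,3).

u(t) = -C_2e^(-2t), v(t) = -C_1e^(-6t) + 3C_2e^(-2t)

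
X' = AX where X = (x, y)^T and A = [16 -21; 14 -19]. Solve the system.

Coefficient matrix A = [[16, -21], [14, -19]].
Characteristic polynomial det(A - λI) = λ^2 + 3λ - 10 = 0.
Eigenvalues λ = -5, 2.
For λ=-5: (A-λI) row 1 is [21, -21], so an eigenvector is (-1, -1).
For λ=2: (A-λI) row 1 is [14, -21], so an eigenvector is (-3, -2).
General solution: K_1e^(-5t)(-1,-1) + K_2e^(2t)(-3,-2).

x(t) = -K_1e^(-5t) - 3K_2e^(2t), y(t) = -K_1e^(-5t) - 2K_2e^(2t)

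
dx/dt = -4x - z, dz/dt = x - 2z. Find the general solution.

Coefficient matrix A = [[-4, -1], [1, -2]].
Characteristic polynomial det(A - λI) = λ^2 + 6λ + 9 = 0.
Single eigenvalue λ = -3 with algebraic multiplicity 2.
Eigenvector v = (-1,1); generalized eigenvector w with (A-λI)w=v is (0,1).
General solution: e^(-3t)[c_1·v + c_2·(t·v + w)].

x(t) = -c_1e^(-3t) - c_2te^(-3t), z(t) = c_1e^(-3t) + c_2te^(-3t) + c_2e^(-3t)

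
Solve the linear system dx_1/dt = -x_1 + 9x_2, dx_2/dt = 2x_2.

x_1(t) = -c_1e^(-t) - 3c_2e^(2t), x_2(t) = -c_2e^(2t)

Coefficient matrix A = [[-1, 9], [0, 2]].
Characteristic polynomial det(A - λI) = λ^2 - λ - 2 = 0.
Eigenvalues λ = -1, 2.
For λ=-1: (A-λI) row 1 is [0, 9], so an eigenvector is (-1, 0).
For λ=2: (A-λI) row 1 is [-3, 9], so an eigenvector is (-3, -1).
General solution: c_1e^(-t)(-1,0) + c_2e^(2t)(-3,-1).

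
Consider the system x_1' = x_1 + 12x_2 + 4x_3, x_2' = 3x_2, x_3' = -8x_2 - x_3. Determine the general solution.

x_1(t) = K_1e^(t) - 2K_2e^(-t) + 2K_3e^(3t), x_2(t) = K_3e^(3t), x_3(t) = K_2e^(-t) - 2K_3e^(3t)

Coefficient matrix A = [[1, 12, 4], [0, 3, 0], [0, -8, -1]].
det(A - λI) = 0 gives eigenvalues λ = 1, -1, 3.
For λ=1: eigenvector (1,0,0).
For λ=-1: eigenvector (-2,0,1).
For λ=3: eigenvector (2,1,-2).
General solution: K_1e^(t)(1,0,0) + K_2e^(-t)(-2,0,1) + K_3e^(3t)(2,1,-2).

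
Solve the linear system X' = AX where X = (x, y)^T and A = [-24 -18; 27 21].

x(t) = -2c_1e^(3t) - c_2e^(-6t), y(t) = 3c_1e^(3t) + c_2e^(-6t)

Coefficient matrix A = [[-24, -18], [27, 21]].
Characteristic polynomial det(A - λI) = λ^2 + 3λ - 18 = 0.
Eigenvalues λ = 3, -6.
For λ=3: (A-λI) row 1 is [-27, -18], so an eigenvector is (-2, 3).
For λ=-6: (A-λI) row 1 is [-18, -18], so an eigenvector is (-1, 1).
General solution: c_1e^(3t)(-2,3) + c_2e^(-6t)(-1,1).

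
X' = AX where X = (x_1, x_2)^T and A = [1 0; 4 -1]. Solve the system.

x_1(t) = c_2e^(t), x_2(t) = c_1e^(-t) + 2c_2e^(t)

Coefficient matrix A = [[1, 0], [4, -1]].
Characteristic polynomial det(A - λI) = λ^2 - 1 = 0.
Eigenvalues λ = -1, 1.
For λ=-1: (A-λI) row 1 is [2, 0], so an eigenvector is (0, 1).
For λ=1: (A-λI) row 2 is [4, -2], so an eigenvector is (1, 2).
General solution: c_1e^(-t)(0,1) + c_2e^(t)(1,2).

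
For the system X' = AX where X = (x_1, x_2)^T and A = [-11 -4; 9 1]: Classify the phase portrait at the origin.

stable improper node

A = [[-11,-4],[9,1]]; det(A-λI) = λ^2 + 10λ + 25.
repeated λ = -5 with a single eigenvector.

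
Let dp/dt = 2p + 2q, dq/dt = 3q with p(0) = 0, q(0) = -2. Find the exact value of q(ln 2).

-16

A = [[2,2],[0,3]]; eigenvalues λ = 3, 2.
Eigenvectors: (2,1) for λ=3, (-1,0) for λ=2.
From the initial condition, c_1 = -2, c_2 = -4.
q(ln 2) = (-2)(2^3)(1) + (-4)(2^2)(0) = -16.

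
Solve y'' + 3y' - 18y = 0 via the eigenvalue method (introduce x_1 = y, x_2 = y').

y(t) = c_1e^(-6t) + c_2e^(3t)

Let x_1 = y, x_2 = y'. Then x_1' = x_2 and x_2' = 18x_1 - 3x_2.
A = [[0,1],[18,-3]]; det(A-λI) = λ^2 + 3λ - 18.
Eigenvalues λ = -6, 3 with eigenvectors (1,-6), (1,3).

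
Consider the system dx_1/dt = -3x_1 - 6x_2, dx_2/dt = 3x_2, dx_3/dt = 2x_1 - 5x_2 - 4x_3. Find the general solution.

Coefficient matrix A = [[-3, -6, 0], [0, 3, 0], [2, -5, -4]].
det(A - λI) = 0 gives eigenvalues λ = -3, -4, 3.
For λ=-3: eigenvector (1,0,2).
For λ=-4: eigenvector (0,0,1).
For λ=3: eigenvector (-1,1,-1).
General solution: C_1e^(-3t)(1,0,2) + C_2e^(-4t)(0,0,1) + C_3e^(3t)(-1,1,-1).

x_1(t) = C_1e^(-3t) - C_3e^(3t), x_2(t) = C_3e^(3t), x_3(t) = 2C_1e^(-3t) + C_2e^(-4t) - C_3e^(3t)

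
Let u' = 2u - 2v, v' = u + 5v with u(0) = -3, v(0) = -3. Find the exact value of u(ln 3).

405

A = [[2,-2],[1,5]]; eigenvalues λ = 3, 4.
Eigenvectors: (-2,1) for λ=3, (-1,1) for λ=4.
From the initial condition, c_1 = 6, c_2 = -9.
u(ln 3) = (6)(3^3)(-2) + (-9)(3^4)(-1) = 405.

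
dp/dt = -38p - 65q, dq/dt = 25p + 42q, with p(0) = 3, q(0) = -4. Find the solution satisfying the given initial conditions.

Coefficient matrix A = [[-38, -65], [25, 42]].
Characteristic polynomial det(A - λI) = λ^2 - 4λ + 29 = 0.
Eigenvalues λ = 2 ± 5i (complex conjugate pair).
For λ=2+5i: an eigenvector is (-2,1) - i(3,-2) = (-2 - 3i, 1 + 2i).
A real fundamental pair from Re and Im of e^((2+5i)t)v: X_1 = e^(2t)(cos(5t)·(-2,1) + sin(5t)·(3,-2)), X_2 = e^(2t)(sin(5t)·(-2,1) - cos(5t)·(3,-2)).
General solution: C_1X_1 + C_2X_2.
Applying p(0)=3, q(0)=-4 gives C_1=6, C_2=-5.

p(t) = 28e^(2t)sin(5t) + 3e^(2t)cos(5t), q(t) = -17e^(2t)sin(5t) - 4e^(2t)cos(5t)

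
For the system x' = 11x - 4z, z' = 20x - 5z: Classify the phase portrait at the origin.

unstable spiral

A = [[11,-4],[20,-5]]; det(A-λI) = λ^2 - 6λ + 25.
λ = 3 ± 4i: positive real part.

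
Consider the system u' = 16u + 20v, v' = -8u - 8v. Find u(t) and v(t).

u(t) = c_1e^(4t)sin(4t) + 2c_1e^(4t)cos(4t) + 2c_2e^(4t)sin(4t) - c_2e^(4t)cos(4t), v(t) = -c_1e^(4t)sin(4t) - c_1e^(4t)cos(4t) - c_2e^(4t)sin(4t) + c_2e^(4t)cos(4t)

Coefficient matrix A = [[16, 20], [-8, -8]].
Characteristic polynomial det(A - λI) = λ^2 - 8λ + 32 = 0.
Eigenvalues λ = 4 ± 4i (complex conjugate pair).
For λ=4+4i: an eigenvector is (2,-1) - i(1,-1) = (2 - i, -1 + i).
A real fundamental pair from Re and Im of e^((4+4i)t)v: X_1 = e^(4t)(cos(4t)·(2,-1) + sin(4t)·(1,-1)), X_2 = e^(4t)(sin(4t)·(2,-1) - cos(4t)·(1,-1)).
General solution: c_1X_1 + c_2X_2.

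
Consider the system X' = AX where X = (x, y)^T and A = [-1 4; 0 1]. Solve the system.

x(t) = 2C_1e^(t) - C_2e^(-t), y(t) = C_1e^(t)

Coefficient matrix A = [[-1, 4], [0, 1]].
Characteristic polynomial det(A - λI) = λ^2 - 1 = 0.
Eigenvalues λ = 1, -1.
For λ=1: (A-λI) row 1 is [-2, 4], so an eigenvector is (2, 1).
For λ=-1: (A-λI) row 1 is [0, 4], so an eigenvector is (-1, 0).
General solution: C_1e^(t)(2,1) + C_2e^(-t)(-1,0).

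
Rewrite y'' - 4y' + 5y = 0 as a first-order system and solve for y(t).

Let x_1 = y, x_2 = y'. Then x_1' = x_2 and x_2' = -5x_1 + 4x_2.
A = [[0,1],[-5,4]]; det(A-λI) = λ^2 - 4λ + 5.
Eigenvalues λ = 2 ± i.

y(t) = C_1e^(2t)cos(t) + C_2e^(2t)sin(t)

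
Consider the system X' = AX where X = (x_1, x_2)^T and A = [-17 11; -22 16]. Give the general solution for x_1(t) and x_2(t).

x_1(t) = -K_1e^(-6t) + K_2e^(5t), x_2(t) = -K_1e^(-6t) + 2K_2e^(5t)

Coefficient matrix A = [[-17, 11], [-22, 16]].
Characteristic polynomial det(A - λI) = λ^2 + λ - 30 = 0.
Eigenvalues λ = -6, 5.
For λ=-6: (A-λI) row 1 is [-11, 11], so an eigenvector is (-1, -1).
For λ=5: (A-λI) row 1 is [-22, 11], so an eigenvector is (1, 2).
General solution: K_1e^(-6t)(-1,-1) + K_2e^(5t)(1,2).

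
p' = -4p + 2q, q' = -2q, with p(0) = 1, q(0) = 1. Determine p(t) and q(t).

Coefficient matrix A = [[-4, 2], [0, -2]].
Characteristic polynomial det(A - λI) = λ^2 + 6λ + 8 = 0.
Eigenvalues λ = -2, -4.
For λ=-2: (A-λI) row 1 is [-2, 2], so an eigenvector is (1, 1).
For λ=-4: (A-λI) row 1 is [0, 2], so an eigenvector is (-1, 0).
General solution: C_1e^(-2t)(1,1) + C_2e^(-4t)(-1,0).
Applying p(0)=1, q(0)=1 gives C_1=1, C_2=0.

p(t) = e^(-2t), q(t) = e^(-2t)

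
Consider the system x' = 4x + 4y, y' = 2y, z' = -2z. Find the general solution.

Coefficient matrix A = [[4, 4, 0], [0, 2, 0], [0, 0, -2]].
det(A - λI) = 0 gives eigenvalues λ = 4, 2, -2.
For λ=4: eigenvector (1,0,0).
For λ=2: eigenvector (-2,1,0).
For λ=-2: eigenvector (0,0,1).
General solution: K_1e^(4t)(1,0,0) + K_2e^(2t)(-2,1,0) + K_3e^(-2t)(0,0,1).

x(t) = K_1e^(4t) - 2K_2e^(2t), y(t) = K_2e^(2t), z(t) = K_3e^(-2t)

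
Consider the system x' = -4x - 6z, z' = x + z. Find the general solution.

x(t) = 3C_1e^(-2t) - 2C_2e^(-t), z(t) = -C_1e^(-2t) + C_2e^(-t)

Coefficient matrix A = [[-4, -6], [1, 1]].
Characteristic polynomial det(A - λI) = λ^2 + 3λ + 2 = 0.
Eigenvalues λ = -2, -1.
For λ=-2: (A-λI) row 1 is [-2, -6], so an eigenvector is (3, -1).
For λ=-1: (A-λI) row 1 is [-3, -6], so an eigenvector is (-2, 1).
General solution: C_1e^(-2t)(3,-1) + C_2e^(-t)(-2,1).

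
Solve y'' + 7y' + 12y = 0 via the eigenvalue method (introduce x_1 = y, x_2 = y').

Let x_1 = y, x_2 = y'. Then x_1' = x_2 and x_2' = -12x_1 - 7x_2.
A = [[0,1],[-12,-7]]; det(A-λI) = λ^2 + 7λ + 12.
Eigenvalues λ = -4, -3 with eigenvectors (1,-4), (1,-3).

y(t) = c_1e^(-4t) + c_2e^(-3t)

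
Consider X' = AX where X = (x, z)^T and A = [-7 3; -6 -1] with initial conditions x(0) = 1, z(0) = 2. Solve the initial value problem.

x(t) = e^(-4t)sin(3t) + e^(-4t)cos(3t), z(t) = 2e^(-4t)cos(3t)

Coefficient matrix A = [[-7, 3], [-6, -1]].
Characteristic polynomial det(A - λI) = λ^2 + 8λ + 25 = 0.
Eigenvalues λ = -4 ± 3i (complex conjugate pair).
For λ=-4+3i: an eigenvector is (1,1) - i(0,-1) = (1, 1 + i).
A real fundamental pair from Re and Im of e^((-4+3i)t)v: X_1 = e^(-4t)(cos(3t)·(1,1) + sin(3t)·(0,-1)), X_2 = e^(-4t)(sin(3t)·(1,1) - cos(3t)·(0,-1)).
General solution: c_1X_1 + c_2X_2.
Applying x(0)=1, z(0)=2 gives c_1=1, c_2=1.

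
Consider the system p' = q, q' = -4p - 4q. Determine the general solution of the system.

Coefficient matrix A = [[0, 1], [-4, -4]].
Characteristic polynomial det(A - λI) = λ^2 + 4λ + 4 = 0.
Single eigenvalue λ = -2 with algebraic multiplicity 2.
Eigenvector v = (1,-2); generalized eigenvector w with (A-λI)w=v is (1,-1).
General solution: e^(-2t)[C_1·v + C_2·(t·v + w)].

p(t) = C_1e^(-2t) + C_2te^(-2t) + C_2e^(-2t), q(t) = -2C_1e^(-2t) - 2C_2te^(-2t) - C_2e^(-2t)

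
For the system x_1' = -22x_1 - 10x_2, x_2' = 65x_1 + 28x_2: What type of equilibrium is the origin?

unstable spiral

A = [[-22,-10],[65,28]]; det(A-λI) = λ^2 - 6λ + 34.
λ = 3 ± 5i: positive real part.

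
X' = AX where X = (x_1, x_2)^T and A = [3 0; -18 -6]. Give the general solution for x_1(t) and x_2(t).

Coefficient matrix A = [[3, 0], [-18, -6]].
Characteristic polynomial det(A - λI) = λ^2 + 3λ - 18 = 0.
Eigenvalues λ = -6, 3.
For λ=-6: (A-λI) row 1 is [9, 0], so an eigenvector is (0, 1).
For λ=3: (A-λI) row 2 is [-18, -9], so an eigenvector is (-1, 2).
General solution: C_1e^(-6t)(0,1) + C_2e^(3t)(-1,2).

x_1(t) = -C_2e^(3t), x_2(t) = C_1e^(-6t) + 2C_2e^(3t)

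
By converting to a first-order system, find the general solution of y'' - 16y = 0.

Let x_1 = y, x_2 = y'. Then x_1' = x_2 and x_2' = 16x_1.
A = [[0,1],[16,0]]; det(A-λI) = λ^2 - 16.
Eigenvalues λ = -4, 4 with eigenvectors (1,-4), (1,4).

y(t) = c_1e^(-4t) + c_2e^(4t)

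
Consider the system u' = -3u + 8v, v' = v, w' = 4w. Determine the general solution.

Coefficient matrix A = [[-3, 8, 0], [0, 1, 0], [0, 0, 4]].
det(A - λI) = 0 gives eigenvalues λ = 4, 1, -3.
For λ=4: eigenvector (0,0,1).
For λ=1: eigenvector (2,1,0).
For λ=-3: eigenvector (1,0,0).
General solution: C_1e^(4t)(0,0,1) + C_2e^(t)(2,1,0) + C_3e^(-3t)(1,0,0).

u(t) = 2C_2e^(t) + C_3e^(-3t), v(t) = C_2e^(t), w(t) = C_1e^(4t)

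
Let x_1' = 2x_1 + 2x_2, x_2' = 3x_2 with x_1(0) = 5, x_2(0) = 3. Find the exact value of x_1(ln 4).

368

A = [[2,2],[0,3]]; eigenvalues λ = 2, 3.
Eigenvectors: (1,0) for λ=2, (2,1) for λ=3.
From the initial condition, c_1 = -1, c_2 = 3.
x_1(ln 4) = (-1)(4^2)(1) + (3)(4^3)(2) = 368.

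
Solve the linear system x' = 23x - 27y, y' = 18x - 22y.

Coefficient matrix A = [[23, -27], [18, -22]].
Characteristic polynomial det(A - λI) = λ^2 - λ - 20 = 0.
Eigenvalues λ = -4, 5.
For λ=-4: (A-λI) row 1 is [27, -27], so an eigenvector is (-1, -1).
For λ=5: (A-λI) row 1 is [18, -27], so an eigenvector is (3, 2).
General solution: c_1e^(-4t)(-1,-1) + c_2e^(5t)(3,2).

x(t) = -c_1e^(-4t) + 3c_2e^(5t), y(t) = -c_1e^(-4t) + 2c_2e^(5t)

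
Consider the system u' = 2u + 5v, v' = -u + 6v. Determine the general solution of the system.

Coefficient matrix A = [[2, 5], [-1, 6]].
Characteristic polynomial det(A - λI) = λ^2 - 8λ + 17 = 0.
Eigenvalues λ = 4 ± i (complex conjugate pair).
For λ=4+i: an eigenvector is (2,1) - i(1,0) = (2 - i, 1).
A real fundamental pair from Re and Im of e^((4+i)t)v: X_1 = e^(4t)(cos(t)·(2,1) + sin(t)·(1,0)), X_2 = e^(4t)(sin(t)·(2,1) - cos(t)·(1,0)).
General solution: K_1X_1 + K_2X_2.

u(t) = K_1e^(4t)sin(t) + 2K_1e^(4t)cos(t) + 2K_2e^(4t)sin(t) - K_2e^(4t)cos(t), v(t) = K_1e^(4t)cos(t) + K_2e^(4t)sin(t)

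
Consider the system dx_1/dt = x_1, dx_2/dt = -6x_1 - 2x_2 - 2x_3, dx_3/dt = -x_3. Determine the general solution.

Coefficient matrix A = [[1, 0, 0], [-6, -2, -2], [0, 0, -1]].
det(A - λI) = 0 gives eigenvalues λ = -1, -2, 1.
For λ=-1: eigenvector (0,-2,1).
For λ=-2: eigenvector (0,1,0).
For λ=1: eigenvector (1,-2,0).
General solution: C_1e^(-t)(0,-2,1) + C_2e^(-2t)(0,1,0) + C_3e^(t)(1,-2,0).

x_1(t) = C_3e^(t), x_2(t) = -2C_1e^(-t) + C_2e^(-2t) - 2C_3e^(t), x_3(t) = C_1e^(-t)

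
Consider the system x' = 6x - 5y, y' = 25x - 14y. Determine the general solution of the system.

Coefficient matrix A = [[6, -5], [25, -14]].
Characteristic polynomial det(A - λI) = λ^2 + 8λ + 41 = 0.
Eigenvalues λ = -4 ± 5i (complex conjugate pair).
For λ=-4+5i: an eigenvector is (0,1) - i(-1,-2) = (0 + i, 1 + 2i).
A real fundamental pair from Re and Im of e^((-4+5i)t)v: X_1 = e^(-4t)(cos(5t)·(0,1) + sin(5t)·(-1,-2)), X_2 = e^(-4t)(sin(5t)·(0,1) - cos(5t)·(-1,-2)).
General solution: C_1X_1 + C_2X_2.

x(t) = -C_1e^(-4t)sin(5t) + C_2e^(-4t)cos(5t), y(t) = -2C_1e^(-4t)sin(5t) + C_1e^(-4t)cos(5t) + C_2e^(-4t)sin(5t) + 2C_2e^(-4t)cos(5t)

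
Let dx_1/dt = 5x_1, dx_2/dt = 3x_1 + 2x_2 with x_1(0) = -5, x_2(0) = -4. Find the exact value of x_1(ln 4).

-5120

A = [[5,0],[3,2]]; eigenvalues λ = 2, 5.
Eigenvectors: (0,1) for λ=2, (-1,-1) for λ=5.
From the initial condition, c_1 = 1, c_2 = 5.
x_1(ln 4) = (1)(4^2)(0) + (5)(4^5)(-1) = -5120.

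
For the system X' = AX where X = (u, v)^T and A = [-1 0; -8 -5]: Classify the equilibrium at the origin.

A = [[-1,0],[-8,-5]]; det(A-λI) = λ^2 + 6λ + 5.
λ = -1, -5: both negative.

stable node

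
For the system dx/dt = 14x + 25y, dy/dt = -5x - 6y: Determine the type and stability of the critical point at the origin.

A = [[14,25],[-5,-6]]; det(A-λI) = λ^2 - 8λ + 41.
λ = 4 ± 5i: positive real part.

unstable spiral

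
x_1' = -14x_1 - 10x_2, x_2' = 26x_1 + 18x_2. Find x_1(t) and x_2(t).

x_1(t) = -K_1e^(2t)sin(2t) + 2K_1e^(2t)cos(2t) + 2K_2e^(2t)sin(2t) + K_2e^(2t)cos(2t), x_2(t) = 2K_1e^(2t)sin(2t) - 3K_1e^(2t)cos(2t) - 3K_2e^(2t)sin(2t) - 2K_2e^(2t)cos(2t)

Coefficient matrix A = [[-14, -10], [26, 18]].
Characteristic polynomial det(A - λI) = λ^2 - 4λ + 8 = 0.
Eigenvalues λ = 2 ± 2i (complex conjugate pair).
For λ=2+2i: an eigenvector is (2,-3) - i(-1,2) = (2 + i, -3 - 2i).
A real fundamental pair from Re and Im of e^((2+2i)t)v: X_1 = e^(2t)(cos(2t)·(2,-3) + sin(2t)·(-1,2)), X_2 = e^(2t)(sin(2t)·(2,-3) - cos(2t)·(-1,2)).
General solution: K_1X_1 + K_2X_2.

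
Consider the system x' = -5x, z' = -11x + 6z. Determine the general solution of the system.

Coefficient matrix A = [[-5, 0], [-11, 6]].
Characteristic polynomial det(A - λI) = λ^2 - λ - 30 = 0.
Eigenvalues λ = -5, 6.
For λ=-5: (A-λI) row 2 is [-11, 11], so an eigenvector is (1, 1).
For λ=6: (A-λI) row 1 is [-11, 0], so an eigenvector is (0, -1).
General solution: c_1e^(-5t)(1,1) + c_2e^(6t)(0,-1).

x(t) = c_1e^(-5t), z(t) = c_1e^(-5t) - c_2e^(6t)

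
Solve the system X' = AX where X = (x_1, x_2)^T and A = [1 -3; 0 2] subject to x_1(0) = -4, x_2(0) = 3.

Coefficient matrix A = [[1, -3], [0, 2]].
Characteristic polynomial det(A - λI) = λ^2 - 3λ + 2 = 0.
Eigenvalues λ = 2, 1.
For λ=2: (A-λI) row 1 is [-1, -3], so an eigenvector is (3, -1).
For λ=1: (A-λI) row 1 is [0, -3], so an eigenvector is (1, 0).
General solution: K_1e^(2t)(3,-1) + K_2e^(t)(1,0).
Applying x_1(0)=-4, x_2(0)=3 gives K_1=-3, K_2=5.

x_1(t) = -9e^(2t) + 5e^(t), x_2(t) = 3e^(2t)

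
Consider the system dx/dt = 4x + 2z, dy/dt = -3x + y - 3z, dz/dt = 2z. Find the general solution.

Coefficient matrix A = [[4, 0, 2], [-3, 1, -3], [0, 0, 2]].
det(A - λI) = 0 gives eigenvalues λ = 2, 1, 4.
For λ=2: eigenvector (1,0,-1).
For λ=1: eigenvector (0,1,0).
For λ=4: eigenvector (1,-1,0).
General solution: K_1e^(2t)(1,0,-1) + K_2e^(t)(0,1,0) + K_3e^(4t)(1,-1,0).

x(t) = K_1e^(2t) + K_3e^(4t), y(t) = K_2e^(t) - K_3e^(4t), z(t) = -K_1e^(2t)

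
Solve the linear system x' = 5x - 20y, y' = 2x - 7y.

Coefficient matrix A = [[5, -20], [2, -7]].
Characteristic polynomial det(A - λI) = λ^2 + 2λ + 5 = 0.
Eigenvalues λ = -1 ± 2i (complex conjugate pair).
For λ=-1+2i: an eigenvector is (3,1) - i(-1,0) = (3 + i, 1).
A real fundamental pair from Re and Im of e^((-1+2i)t)v: X_1 = e^(-t)(cos(2t)·(3,1) + sin(2t)·(-1,0)), X_2 = e^(-t)(sin(2t)·(3,1) - cos(2t)·(-1,0)).
General solution: C_1X_1 + C_2X_2.

x(t) = -C_1e^(-t)sin(2t) + 3C_1e^(-t)cos(2t) + 3C_2e^(-t)sin(2t) + C_2e^(-t)cos(2t), y(t) = C_1e^(-t)cos(2t) + C_2e^(-t)sin(2t)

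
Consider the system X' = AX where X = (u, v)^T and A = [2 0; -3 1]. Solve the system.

u(t) = C_2e^(2t), v(t) = C_1e^(t) - 3C_2e^(2t)

Coefficient matrix A = [[2, 0], [-3, 1]].
Characteristic polynomial det(A - λI) = λ^2 - 3λ + 2 = 0.
Eigenvalues λ = 1, 2.
For λ=1: (A-λI) row 1 is [1, 0], so an eigenvector is (0, 1).
For λ=2: (A-λI) row 2 is [-3, -1], so an eigenvector is (1, -3).
General solution: C_1e^(t)(0,1) + C_2e^(2t)(1,-3).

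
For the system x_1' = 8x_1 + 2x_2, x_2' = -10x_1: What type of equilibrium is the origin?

A = [[8,2],[-10,0]]; det(A-λI) = λ^2 - 8λ + 20.
λ = 4 ± 2i: positive real part.

unstable spiral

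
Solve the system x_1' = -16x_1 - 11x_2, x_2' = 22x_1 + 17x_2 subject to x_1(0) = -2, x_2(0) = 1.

Coefficient matrix A = [[-16, -11], [22, 17]].
Characteristic polynomial det(A - λI) = λ^2 - λ - 30 = 0.
Eigenvalues λ = -5, 6.
For λ=-5: (A-λI) row 1 is [-11, -11], so an eigenvector is (1, -1).
For λ=6: (A-λI) row 1 is [-22, -11], so an eigenvector is (-1, 2).
General solution: K_1e^(-5t)(1,-1) + K_2e^(6t)(-1,2).
Applying x_1(0)=-2, x_2(0)=1 gives K_1=-3, K_2=-1.

x_1(t) = e^(6t) - 3e^(-5t), x_2(t) = -2e^(6t) + 3e^(-5t)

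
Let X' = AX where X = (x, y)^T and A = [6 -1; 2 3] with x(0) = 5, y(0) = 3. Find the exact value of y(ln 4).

A = [[6,-1],[2,3]]; eigenvalues λ = 5, 4.
Eigenvectors: (1,1) for λ=5, (-1,-2) for λ=4.
From the initial condition, c_1 = 7, c_2 = 2.
y(ln 4) = (7)(4^5)(1) + (2)(4^4)(-2) = 6144.

6144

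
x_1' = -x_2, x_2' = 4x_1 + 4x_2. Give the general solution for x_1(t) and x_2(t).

Coefficient matrix A = [[0, -1], [4, 4]].
Characteristic polynomial det(A - λI) = λ^2 - 4λ + 4 = 0.
Single eigenvalue λ = 2 with algebraic multiplicity 2.
Eigenvector v = (1,-2); generalized eigenvector w with (A-λI)w=v is (1,-3).
General solution: e^(2t)[C_1·v + C_2·(t·v + w)].

x_1(t) = C_1e^(2t) + C_2te^(2t) + C_2e^(2t), x_2(t) = -2C_1e^(2t) - 2C_2te^(2t) - 3C_2e^(2t)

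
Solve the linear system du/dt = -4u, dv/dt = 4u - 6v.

u(t) = -C_2e^(-4t), v(t) = -C_1e^(-6t) - 2C_2e^(-4t)

Coefficient matrix A = [[-4, 0], [4, -6]].
Characteristic polynomial det(A - λI) = λ^2 + 10λ + 24 = 0.
Eigenvalues λ = -6, -4.
For λ=-6: (A-λI) row 1 is [2, 0], so an eigenvector is (0, -1).
For λ=-4: (A-λI) row 2 is [4, -2], so an eigenvector is (-1, -2).
General solution: C_1e^(-6t)(0,-1) + C_2e^(-4t)(-1,-2).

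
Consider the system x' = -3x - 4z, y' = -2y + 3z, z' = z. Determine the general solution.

x(t) = C_1e^(-3t) - C_3e^(t), y(t) = C_2e^(-2t) + C_3e^(t), z(t) = C_3e^(t)

Coefficient matrix A = [[-3, 0, -4], [0, -2, 3], [0, 0, 1]].
det(A - λI) = 0 gives eigenvalues λ = -3, -2, 1.
For λ=-3: eigenvector (1,0,0).
For λ=-2: eigenvector (0,1,0).
For λ=1: eigenvector (-1,1,1).
General solution: C_1e^(-3t)(1,0,0) + C_2e^(-2t)(0,1,0) + C_3e^(t)(-1,1,1).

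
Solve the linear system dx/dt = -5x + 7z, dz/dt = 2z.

x(t) = c_1e^(-5t) - c_2e^(2t), z(t) = -c_2e^(2t)

Coefficient matrix A = [[-5, 7], [0, 2]].
Characteristic polynomial det(A - λI) = λ^2 + 3λ - 10 = 0.
Eigenvalues λ = -5, 2.
For λ=-5: (A-λI) row 1 is [0, 7], so an eigenvector is (1, 0).
For λ=2: (A-λI) row 1 is [-7, 7], so an eigenvector is (-1, -1).
General solution: c_1e^(-5t)(1,0) + c_2e^(2t)(-1,-1).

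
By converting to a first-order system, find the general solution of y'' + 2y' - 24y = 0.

Let x_1 = y, x_2 = y'. Then x_1' = x_2 and x_2' = 24x_1 - 2x_2.
A = [[0,1],[24,-2]]; det(A-λI) = λ^2 + 2λ - 24.
Eigenvalues λ = -6, 4 with eigenvectors (1,-6), (1,4).

y(t) = C_1e^(-6t) + C_2e^(4t)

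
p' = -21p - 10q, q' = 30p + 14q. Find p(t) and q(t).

p(t) = 2K_1e^(-6t) - K_2e^(-t), q(t) = -3K_1e^(-6t) + 2K_2e^(-t)

Coefficient matrix A = [[-21, -10], [30, 14]].
Characteristic polynomial det(A - λI) = λ^2 + 7λ + 6 = 0.
Eigenvalues λ = -6, -1.
For λ=-6: (A-λI) row 1 is [-15, -10], so an eigenvector is (2, -3).
For λ=-1: (A-λI) row 1 is [-20, -10], so an eigenvector is (-1, 2).
General solution: K_1e^(-6t)(2,-3) + K_2e^(-t)(-1,2).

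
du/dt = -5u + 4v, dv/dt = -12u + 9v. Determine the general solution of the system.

Coefficient matrix A = [[-5, 4], [-12, 9]].
Characteristic polynomial det(A - λI) = λ^2 - 4λ + 3 = 0.
Eigenvalues λ = 3, 1.
For λ=3: (A-λI) row 1 is [-8, 4], so an eigenvector is (1, 2).
For λ=1: (A-λI) row 1 is [-6, 4], so an eigenvector is (-2, -3).
General solution: c_1e^(3t)(1,2) + c_2e^(t)(-2,-3).

u(t) = c_1e^(3t) - 2c_2e^(t), v(t) = 2c_1e^(3t) - 3c_2e^(t)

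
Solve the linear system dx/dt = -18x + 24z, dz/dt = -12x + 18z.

x(t) = -2c_1e^(-6t) + c_2e^(6t), z(t) = -c_1e^(-6t) + c_2e^(6t)

Coefficient matrix A = [[-18, 24], [-12, 18]].
Characteristic polynomial det(A - λI) = λ^2 - 36 = 0.
Eigenvalues λ = -6, 6.
For λ=-6: (A-λI) row 1 is [-12, 24], so an eigenvector is (-2, -1).
For λ=6: (A-λI) row 1 is [-24, 24], so an eigenvector is (1, 1).
General solution: c_1e^(-6t)(-2,-1) + c_2e^(6t)(1,1).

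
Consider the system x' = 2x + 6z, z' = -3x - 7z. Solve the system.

x(t) = 2c_1e^(-t) + c_2e^(-4t), z(t) = -c_1e^(-t) - c_2e^(-4t)

Coefficient matrix A = [[2, 6], [-3, -7]].
Characteristic polynomial det(A - λI) = λ^2 + 5λ + 4 = 0.
Eigenvalues λ = -1, -4.
For λ=-1: (A-λI) row 1 is [3, 6], so an eigenvector is (2, -1).
For λ=-4: (A-λI) row 1 is [6, 6], so an eigenvector is (1, -1).
General solution: c_1e^(-t)(2,-1) + c_2e^(-4t)(1,-1).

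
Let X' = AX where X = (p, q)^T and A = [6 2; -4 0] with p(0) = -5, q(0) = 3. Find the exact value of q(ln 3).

531

A = [[6,2],[-4,0]]; eigenvalues λ = 4, 2.
Eigenvectors: (-1,1) for λ=4, (1,-2) for λ=2.
From the initial condition, c_1 = 7, c_2 = 2.
q(ln 3) = (7)(3^4)(1) + (2)(3^2)(-2) = 531.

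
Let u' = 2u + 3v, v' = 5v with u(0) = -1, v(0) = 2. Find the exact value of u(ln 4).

2000

A = [[2,3],[0,5]]; eigenvalues λ = 5, 2.
Eigenvectors: (1,1) for λ=5, (-1,0) for λ=2.
From the initial condition, c_1 = 2, c_2 = 3.
u(ln 4) = (2)(4^5)(1) + (3)(4^2)(-1) = 2000.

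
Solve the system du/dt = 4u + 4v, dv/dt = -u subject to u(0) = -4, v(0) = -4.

u(t) = -24te^(2t) - 4e^(2t), v(t) = 12te^(2t) - 4e^(2t)

Coefficient matrix A = [[4, 4], [-1, 0]].
Characteristic polynomial det(A - λI) = λ^2 - 4λ + 4 = 0.
Single eigenvalue λ = 2 with algebraic multiplicity 2.
Eigenvector v = (2,-1); generalized eigenvector w with (A-λI)w=v is (1,0).
General solution: e^(2t)[K_1·v + K_2·(t·v + w)].
Applying u(0)=-4, v(0)=-4 gives K_1=4, K_2=-12.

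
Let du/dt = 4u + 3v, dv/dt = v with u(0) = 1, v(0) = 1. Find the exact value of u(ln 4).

508

A = [[4,3],[0,1]]; eigenvalues λ = 4, 1.
Eigenvectors: (1,0) for λ=4, (1,-1) for λ=1.
From the initial condition, c_1 = 2, c_2 = -1.
u(ln 4) = (2)(4^4)(1) + (-1)(4^1)(1) = 508.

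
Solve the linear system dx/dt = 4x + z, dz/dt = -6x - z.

x(t) = -C_1e^(t) - C_2e^(2t), z(t) = 3C_1e^(t) + 2C_2e^(2t)

Coefficient matrix A = [[4, 1], [-6, -1]].
Characteristic polynomial det(A - λI) = λ^2 - 3λ + 2 = 0.
Eigenvalues λ = 1, 2.
For λ=1: (A-λI) row 1 is [3, 1], so an eigenvector is (-1, 3).
For λ=2: (A-λI) row 1 is [2, 1], so an eigenvector is (-1, 2).
General solution: C_1e^(t)(-1,3) + C_2e^(2t)(-1,2).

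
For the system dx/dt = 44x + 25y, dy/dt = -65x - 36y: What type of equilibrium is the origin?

A = [[44,25],[-65,-36]]; det(A-λI) = λ^2 - 8λ + 41.
λ = 4 ± 5i: positive real part.

unstable spiral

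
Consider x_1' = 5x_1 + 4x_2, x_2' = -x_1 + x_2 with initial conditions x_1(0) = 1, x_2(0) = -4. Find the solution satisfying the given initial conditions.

Coefficient matrix A = [[5, 4], [-1, 1]].
Characteristic polynomial det(A - λI) = λ^2 - 6λ + 9 = 0.
Single eigenvalue λ = 3 with algebraic multiplicity 2.
Eigenvector v = (-2,1); generalized eigenvector w with (A-λI)w=v is (-3,1).
General solution: e^(3t)[C_1·v + C_2·(t·v + w)].
Applying x_1(0)=1, x_2(0)=-4 gives C_1=-11, C_2=7.

x_1(t) = -14te^(3t) + e^(3t), x_2(t) = 7te^(3t) - 4e^(3t)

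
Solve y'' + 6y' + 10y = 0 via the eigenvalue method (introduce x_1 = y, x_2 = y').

y(t) = C_1e^(-3t)cos(t) + C_2e^(-3t)sin(t)

Let x_1 = y, x_2 = y'. Then x_1' = x_2 and x_2' = -10x_1 - 6x_2.
A = [[0,1],[-10,-6]]; det(A-λI) = λ^2 + 6λ + 10.
Eigenvalues λ = -3 ± i.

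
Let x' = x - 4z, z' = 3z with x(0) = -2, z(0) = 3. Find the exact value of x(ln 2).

-40

A = [[1,-4],[0,3]]; eigenvalues λ = 1, 3.
Eigenvectors: (-1,0) for λ=1, (2,-1) for λ=3.
From the initial condition, c_1 = -4, c_2 = -3.
x(ln 2) = (-4)(2^1)(-1) + (-3)(2^3)(2) = -40.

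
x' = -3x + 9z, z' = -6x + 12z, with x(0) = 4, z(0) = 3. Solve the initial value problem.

Coefficient matrix A = [[-3, 9], [-6, 12]].
Characteristic polynomial det(A - λI) = λ^2 - 9λ + 18 = 0.
Eigenvalues λ = 6, 3.
For λ=6: (A-λI) row 1 is [-9, 9], so an eigenvector is (-1, -1).
For λ=3: (A-λI) row 1 is [-6, 9], so an eigenvector is (-3, -2).
General solution: C_1e^(6t)(-1,-1) + C_2e^(3t)(-3,-2).
Applying x(0)=4, z(0)=3 gives C_1=-1, C_2=-1.

x(t) = e^(6t) + 3e^(3t), z(t) = e^(6t) + 2e^(3t)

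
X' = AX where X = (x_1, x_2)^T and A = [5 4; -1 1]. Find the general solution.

Coefficient matrix A = [[5, 4], [-1, 1]].
Characteristic polynomial det(A - λI) = λ^2 - 6λ + 9 = 0.
Single eigenvalue λ = 3 with algebraic multiplicity 2.
Eigenvector v = (-2,1); generalized eigenvector w with (A-λI)w=v is (1,-1).
General solution: e^(3t)[c_1·v + c_2·(t·v + w)].

x_1(t) = -2c_1e^(3t) - 2c_2te^(3t) + c_2e^(3t), x_2(t) = c_1e^(3t) + c_2te^(3t) - c_2e^(3t)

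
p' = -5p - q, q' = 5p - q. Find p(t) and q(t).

p(t) = -C_1e^(-3t)cos(t) - C_2e^(-3t)sin(t), q(t) = -C_1e^(-3t)sin(t) + 2C_1e^(-3t)cos(t) + 2C_2e^(-3t)sin(t) + C_2e^(-3t)cos(t)

Coefficient matrix A = [[-5, -1], [5, -1]].
Characteristic polynomial det(A - λI) = λ^2 + 6λ + 10 = 0.
Eigenvalues λ = -3 ± i (complex conjugate pair).
For λ=-3+i: an eigenvector is (-1,2) - i(0,-1) = (-1, 2 + i).
A real fundamental pair from Re and Im of e^((-3+i)t)v: X_1 = e^(-3t)(cos(t)·(-1,2) + sin(t)·(0,-1)), X_2 = e^(-3t)(sin(t)·(-1,2) - cos(t)·(0,-1)).
General solution: C_1X_1 + C_2X_2.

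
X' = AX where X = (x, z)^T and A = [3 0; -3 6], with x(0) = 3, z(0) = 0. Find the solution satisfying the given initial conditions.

Coefficient matrix A = [[3, 0], [-3, 6]].
Characteristic polynomial det(A - λI) = λ^2 - 9λ + 18 = 0.
Eigenvalues λ = 6, 3.
For λ=6: (A-λI) row 1 is [-3, 0], so an eigenvector is (0, 1).
For λ=3: (A-λI) row 2 is [-3, 3], so an eigenvector is (-1, -1).
General solution: C_1e^(6t)(0,1) + C_2e^(3t)(-1,-1).
Applying x(0)=3, z(0)=0 gives C_1=-3, C_2=-3.

x(t) = 3e^(3t), z(t) = -3e^(6t) + 3e^(3t)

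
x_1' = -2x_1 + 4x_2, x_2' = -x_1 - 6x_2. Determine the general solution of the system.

Coefficient matrix A = [[-2, 4], [-1, -6]].
Characteristic polynomial det(A - λI) = λ^2 + 8λ + 16 = 0.
Single eigenvalue λ = -4 with algebraic multiplicity 2.
Eigenvector v = (2,-1); generalized eigenvector w with (A-λI)w=v is (-3,2).
General solution: e^(-4t)[K_1·v + K_2·(t·v + w)].

x_1(t) = 2K_1e^(-4t) + 2K_2te^(-4t) - 3K_2e^(-4t), x_2(t) = -K_1e^(-4t) - K_2te^(-4t) + 2K_2e^(-4t)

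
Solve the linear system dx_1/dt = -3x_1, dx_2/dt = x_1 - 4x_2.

Coefficient matrix A = [[-3, 0], [1, -4]].
Characteristic polynomial det(A - λI) = λ^2 + 7λ + 12 = 0.
Eigenvalues λ = -4, -3.
For λ=-4: (A-λI) row 1 is [1, 0], so an eigenvector is (0, 1).
For λ=-3: (A-λI) row 2 is [1, -1], so an eigenvector is (-1, -1).
General solution: c_1e^(-4t)(0,1) + c_2e^(-3t)(-1,-1).

x_1(t) = -c_2e^(-3t), x_2(t) = c_1e^(-4t) - c_2e^(-3t)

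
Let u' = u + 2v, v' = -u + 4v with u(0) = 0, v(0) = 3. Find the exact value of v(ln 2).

A = [[1,2],[-1,4]]; eigenvalues λ = 2, 3.
Eigenvectors: (2,1) for λ=2, (-1,-1) for λ=3.
From the initial condition, c_1 = -3, c_2 = -6.
v(ln 2) = (-3)(2^2)(1) + (-6)(2^3)(-1) = 36.

36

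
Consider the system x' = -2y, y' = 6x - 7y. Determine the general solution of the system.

Coefficient matrix A = [[0, -2], [6, -7]].
Characteristic polynomial det(A - λI) = λ^2 + 7λ + 12 = 0.
Eigenvalues λ = -3, -4.
For λ=-3: (A-λI) row 1 is [3, -2], so an eigenvector is (2, 3).
For λ=-4: (A-λI) row 1 is [4, -2], so an eigenvector is (1, 2).
General solution: c_1e^(-3t)(2,3) + c_2e^(-4t)(1,2).

x(t) = 2c_1e^(-3t) + c_2e^(-4t), y(t) = 3c_1e^(-3t) + 2c_2e^(-4t)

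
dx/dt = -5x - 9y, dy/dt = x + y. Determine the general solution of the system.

x(t) = -3K_1e^(-2t) - 3K_2te^(-2t) - 2K_2e^(-2t), y(t) = K_1e^(-2t) + K_2te^(-2t) + K_2e^(-2t)

Coefficient matrix A = [[-5, -9], [1, 1]].
Characteristic polynomial det(A - λI) = λ^2 + 4λ + 4 = 0.
Single eigenvalue λ = -2 with algebraic multiplicity 2.
Eigenvector v = (-3,1); generalized eigenvector w with (A-λI)w=v is (-2,1).
General solution: e^(-2t)[K_1·v + K_2·(t·v + w)].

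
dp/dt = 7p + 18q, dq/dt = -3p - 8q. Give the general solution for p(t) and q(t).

p(t) = -2K_1e^(-2t) - 3K_2e^(t), q(t) = K_1e^(-2t) + K_2e^(t)

Coefficient matrix A = [[7, 18], [-3, -8]].
Characteristic polynomial det(A - λI) = λ^2 + λ - 2 = 0.
Eigenvalues λ = -2, 1.
For λ=-2: (A-λI) row 1 is [9, 18], so an eigenvector is (-2, 1).
For λ=1: (A-λI) row 1 is [6, 18], so an eigenvector is (-3, 1).
General solution: K_1e^(-2t)(-2,1) + K_2e^(t)(-3,1).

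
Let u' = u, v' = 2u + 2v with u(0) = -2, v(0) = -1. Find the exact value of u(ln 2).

A = [[1,0],[2,2]]; eigenvalues λ = 1, 2.
Eigenvectors: (-1,2) for λ=1, (0,-1) for λ=2.
From the initial condition, c_1 = 2, c_2 = 5.
u(ln 2) = (2)(2^1)(-1) + (5)(2^2)(0) = -4.

-4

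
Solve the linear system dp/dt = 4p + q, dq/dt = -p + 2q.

p(t) = -K_1e^(3t) - K_2te^(3t) + K_2e^(3t), q(t) = K_1e^(3t) + K_2te^(3t) - 2K_2e^(3t)

Coefficient matrix A = [[4, 1], [-1, 2]].
Characteristic polynomial det(A - λI) = λ^2 - 6λ + 9 = 0.
Single eigenvalue λ = 3 with algebraic multiplicity 2.
Eigenvector v = (-1,1); generalized eigenvector w with (A-λI)w=v is (1,-2).
General solution: e^(3t)[K_1·v + K_2·(t·v + w)].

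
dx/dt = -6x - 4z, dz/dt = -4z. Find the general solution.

Coefficient matrix A = [[-6, -4], [0, -4]].
Characteristic polynomial det(A - λI) = λ^2 + 10λ + 24 = 0.
Eigenvalues λ = -4, -6.
For λ=-4: (A-λI) row 1 is [-2, -4], so an eigenvector is (2, -1).
For λ=-6: (A-λI) row 1 is [0, -4], so an eigenvector is (1, 0).
General solution: c_1e^(-4t)(2,-1) + c_2e^(-6t)(1,0).

x(t) = 2c_1e^(-4t) + c_2e^(-6t), z(t) = -c_1e^(-4t)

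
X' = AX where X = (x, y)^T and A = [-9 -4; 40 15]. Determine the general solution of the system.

x(t) = K_1e^(3t)sin(4t) - K_2e^(3t)cos(4t), y(t) = -3K_1e^(3t)sin(4t) - K_1e^(3t)cos(4t) - K_2e^(3t)sin(4t) + 3K_2e^(3t)cos(4t)

Coefficient matrix A = [[-9, -4], [40, 15]].
Characteristic polynomial det(A - λI) = λ^2 - 6λ + 25 = 0.
Eigenvalues λ = 3 ± 4i (complex conjugate pair).
For λ=3+4i: an eigenvector is (0,-1) - i(1,-3) = (0 - i, -1 + 3i).
A real fundamental pair from Re and Im of e^((3+4i)t)v: X_1 = e^(3t)(cos(4t)·(0,-1) + sin(4t)·(1,-3)), X_2 = e^(3t)(sin(4t)·(0,-1) - cos(4t)·(1,-3)).
General solution: K_1X_1 + K_2X_2.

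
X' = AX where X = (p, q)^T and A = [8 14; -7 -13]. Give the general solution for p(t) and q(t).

Coefficient matrix A = [[8, 14], [-7, -13]].
Characteristic polynomial det(A - λI) = λ^2 + 5λ - 6 = 0.
Eigenvalues λ = 1, -6.
For λ=1: (A-λI) row 1 is [7, 14], so an eigenvector is (-2, 1).
For λ=-6: (A-λI) row 1 is [14, 14], so an eigenvector is (-1, 1).
General solution: C_1e^(t)(-2,1) + C_2e^(-6t)(-1,1).

p(t) = -2C_1e^(t) - C_2e^(-6t), q(t) = C_1e^(t) + C_2e^(-6t)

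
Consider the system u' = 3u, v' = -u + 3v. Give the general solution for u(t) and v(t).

u(t) = c_2e^(3t), v(t) = -c_1e^(3t) - c_2te^(3t) + 3c_2e^(3t)

Coefficient matrix A = [[3, 0], [-1, 3]].
Characteristic polynomial det(A - λI) = λ^2 - 6λ + 9 = 0.
Single eigenvalue λ = 3 with algebraic multiplicity 2.
Eigenvector v = (0,-1); generalized eigenvector w with (A-λI)w=v is (1,3).
General solution: e^(3t)[c_1·v + c_2·(t·v + w)].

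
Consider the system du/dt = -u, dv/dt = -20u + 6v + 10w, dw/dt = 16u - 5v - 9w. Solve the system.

Coefficient matrix A = [[-1, 0, 0], [-20, 6, 10], [16, -5, -9]].
det(A - λI) = 0 gives eigenvalues λ = -1, -4, 1.
For λ=-1: eigenvector (1,0,2).
For λ=-4: eigenvector (0,1,-1).
For λ=1: eigenvector (0,2,-1).
General solution: C_1e^(-t)(1,0,2) + C_2e^(-4t)(0,1,-1) + C_3e^(t)(0,2,-1).

u(t) = C_1e^(-t), v(t) = C_2e^(-4t) + 2C_3e^(t), w(t) = 2C_1e^(-t) - C_2e^(-4t) - C_3e^(t)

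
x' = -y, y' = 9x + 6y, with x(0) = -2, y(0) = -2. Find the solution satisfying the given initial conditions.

Coefficient matrix A = [[0, -1], [9, 6]].
Characteristic polynomial det(A - λI) = λ^2 - 6λ + 9 = 0.
Single eigenvalue λ = 3 with algebraic multiplicity 2.
Eigenvector v = (1,-3); generalized eigenvector w with (A-λI)w=v is (-1,2).
General solution: e^(3t)[C_1·v + C_2·(t·v + w)].
Applying x(0)=-2, y(0)=-2 gives C_1=6, C_2=8.

x(t) = 8te^(3t) - 2e^(3t), y(t) = -24te^(3t) - 2e^(3t)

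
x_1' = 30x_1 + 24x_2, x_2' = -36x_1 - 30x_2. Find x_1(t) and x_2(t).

Coefficient matrix A = [[30, 24], [-36, -30]].
Characteristic polynomial det(A - λI) = λ^2 - 36 = 0.
Eigenvalues λ = -6, 6.
For λ=-6: (A-λI) row 1 is [36, 24], so an eigenvector is (2, -3).
For λ=6: (A-λI) row 1 is [24, 24], so an eigenvector is (-1, 1).
General solution: C_1e^(-6t)(2,-3) + C_2e^(6t)(-1,1).

x_1(t) = 2C_1e^(-6t) - C_2e^(6t), x_2(t) = -3C_1e^(-6t) + C_2e^(6t)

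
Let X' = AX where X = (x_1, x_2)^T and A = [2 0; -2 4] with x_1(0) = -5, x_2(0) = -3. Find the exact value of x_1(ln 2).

A = [[2,0],[-2,4]]; eigenvalues λ = 2, 4.
Eigenvectors: (1,1) for λ=2, (0,-1) for λ=4.
From the initial condition, c_1 = -5, c_2 = -2.
x_1(ln 2) = (-5)(2^2)(1) + (-2)(2^4)(0) = -20.

-20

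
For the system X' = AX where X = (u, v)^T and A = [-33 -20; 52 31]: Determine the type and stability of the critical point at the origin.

A = [[-33,-20],[52,31]]; det(A-λI) = λ^2 + 2λ + 17.
λ = -1 ± 4i: negative real part.

stable spiral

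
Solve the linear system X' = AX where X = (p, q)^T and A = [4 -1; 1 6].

p(t) = -c_1e^(5t) - c_2te^(5t) + 2c_2e^(5t), q(t) = c_1e^(5t) + c_2te^(5t) - c_2e^(5t)

Coefficient matrix A = [[4, -1], [1, 6]].
Characteristic polynomial det(A - λI) = λ^2 - 10λ + 25 = 0.
Single eigenvalue λ = 5 with algebraic multiplicity 2.
Eigenvector v = (-1,1); generalized eigenvector w with (A-λI)w=v is (2,-1).
General solution: e^(5t)[c_1·v + c_2·(t·v + w)].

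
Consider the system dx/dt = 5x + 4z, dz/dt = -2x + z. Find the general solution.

x(t) = c_1e^(3t)sin(2t) + c_1e^(3t)cos(2t) + c_2e^(3t)sin(2t) - c_2e^(3t)cos(2t), z(t) = -c_1e^(3t)sin(2t) + c_2e^(3t)cos(2t)

Coefficient matrix A = [[5, 4], [-2, 1]].
Characteristic polynomial det(A - λI) = λ^2 - 6λ + 13 = 0.
Eigenvalues λ = 3 ± 2i (complex conjugate pair).
For λ=3+2i: an eigenvector is (1,0) - i(1,-1) = (1 - i, 0 + i).
A real fundamental pair from Re and Im of e^((3+2i)t)v: X_1 = e^(3t)(cos(2t)·(1,0) + sin(2t)·(1,-1)), X_2 = e^(3t)(sin(2t)·(1,0) - cos(2t)·(1,-1)).
General solution: c_1X_1 + c_2X_2.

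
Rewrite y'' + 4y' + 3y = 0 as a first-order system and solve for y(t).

Let x_1 = y, x_2 = y'. Then x_1' = x_2 and x_2' = -3x_1 - 4x_2.
A = [[0,1],[-3,-4]]; det(A-λI) = λ^2 + 4λ + 3.
Eigenvalues λ = -1, -3 with eigenvectors (1,-1), (1,-3).

y(t) = C_1e^(-t) + C_2e^(-3t)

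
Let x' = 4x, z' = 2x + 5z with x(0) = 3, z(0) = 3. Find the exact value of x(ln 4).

768

A = [[4,0],[2,5]]; eigenvalues λ = 5, 4.
Eigenvectors: (0,1) for λ=5, (1,-2) for λ=4.
From the initial condition, c_1 = 9, c_2 = 3.
x(ln 4) = (9)(4^5)(0) + (3)(4^4)(1) = 768.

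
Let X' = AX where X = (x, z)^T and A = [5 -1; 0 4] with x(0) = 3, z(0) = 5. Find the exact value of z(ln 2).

A = [[5,-1],[0,4]]; eigenvalues λ = 4, 5.
Eigenvectors: (1,1) for λ=4, (-1,0) for λ=5.
From the initial condition, c_1 = 5, c_2 = 2.
z(ln 2) = (5)(2^4)(1) + (2)(2^5)(0) = 80.

80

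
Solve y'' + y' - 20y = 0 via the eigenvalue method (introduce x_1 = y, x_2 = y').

y(t) = K_1e^(4t) + K_2e^(-5t)

Let x_1 = y, x_2 = y'. Then x_1' = x_2 and x_2' = 20x_1 - x_2.
A = [[0,1],[20,-1]]; det(A-λI) = λ^2 + λ - 20.
Eigenvalues λ = 4, -5 with eigenvectors (1,4), (1,-5).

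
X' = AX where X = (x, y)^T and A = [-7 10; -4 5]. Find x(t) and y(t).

x(t) = 2C_1e^(-t)sin(2t) + C_1e^(-t)cos(2t) + C_2e^(-t)sin(2t) - 2C_2e^(-t)cos(2t), y(t) = C_1e^(-t)sin(2t) + C_1e^(-t)cos(2t) + C_2e^(-t)sin(2t) - C_2e^(-t)cos(2t)

Coefficient matrix A = [[-7, 10], [-4, 5]].
Characteristic polynomial det(A - λI) = λ^2 + 2λ + 5 = 0.
Eigenvalues λ = -1 ± 2i (complex conjugate pair).
For λ=-1+2i: an eigenvector is (1,1) - i(2,1) = (1 - 2i, 1 - i).
A real fundamental pair from Re and Im of e^((-1+2i)t)v: X_1 = e^(-t)(cos(2t)·(1,1) + sin(2t)·(2,1)), X_2 = e^(-t)(sin(2t)·(1,1) - cos(2t)·(2,1)).
General solution: C_1X_1 + C_2X_2.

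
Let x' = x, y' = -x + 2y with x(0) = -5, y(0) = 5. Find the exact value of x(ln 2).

-10

A = [[1,0],[-1,2]]; eigenvalues λ = 1, 2.
Eigenvectors: (1,1) for λ=1, (0,-1) for λ=2.
From the initial condition, c_1 = -5, c_2 = -10.
x(ln 2) = (-5)(2^1)(1) + (-10)(2^2)(0) = -10.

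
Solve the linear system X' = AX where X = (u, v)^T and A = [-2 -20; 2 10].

Coefficient matrix A = [[-2, -20], [2, 10]].
Characteristic polynomial det(A - λI) = λ^2 - 8λ + 20 = 0.
Eigenvalues λ = 4 ± 2i (complex conjugate pair).
For λ=4+2i: an eigenvector is (-3,1) - i(-1,0) = (-3 + i, 1).
A real fundamental pair from Re and Im of e^((4+2i)t)v: X_1 = e^(4t)(cos(2t)·(-3,1) + sin(2t)·(-1,0)), X_2 = e^(4t)(sin(2t)·(-3,1) - cos(2t)·(-1,0)).
General solution: C_1X_1 + C_2X_2.

u(t) = -C_1e^(4t)sin(2t) - 3C_1e^(4t)cos(2t) - 3C_2e^(4t)sin(2t) + C_2e^(4t)cos(2t), v(t) = C_1e^(4t)cos(2t) + C_2e^(4t)sin(2t)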